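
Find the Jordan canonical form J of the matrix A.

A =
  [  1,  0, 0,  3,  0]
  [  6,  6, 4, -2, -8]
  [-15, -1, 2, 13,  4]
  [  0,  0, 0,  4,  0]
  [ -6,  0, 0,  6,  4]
J_1(1) ⊕ J_2(4) ⊕ J_1(4) ⊕ J_1(4)

The characteristic polynomial is
  det(x·I − A) = x^5 - 17*x^4 + 112*x^3 - 352*x^2 + 512*x - 256 = (x - 4)^4*(x - 1)

Eigenvalues and multiplicities (the geometric multiplicity of λ is n − rank(A − λI), which equals the number of Jordan blocks for λ):
  λ = 1: algebraic multiplicity = 1, geometric multiplicity = 1
  λ = 4: algebraic multiplicity = 4, geometric multiplicity = 3

Determining the block sizes for each eigenvalue:
  λ = 1: one block (gm = 1), so the single block has size am = 1 → block sizes [1]
  λ = 4: 3 blocks summing to 4 forces exactly one block of size 2 and the rest size 1 → block sizes [2, 1, 1]

Assembling the blocks gives a Jordan form
J =
  [1, 0, 0, 0, 0]
  [0, 4, 1, 0, 0]
  [0, 0, 4, 0, 0]
  [0, 0, 0, 4, 0]
  [0, 0, 0, 0, 4]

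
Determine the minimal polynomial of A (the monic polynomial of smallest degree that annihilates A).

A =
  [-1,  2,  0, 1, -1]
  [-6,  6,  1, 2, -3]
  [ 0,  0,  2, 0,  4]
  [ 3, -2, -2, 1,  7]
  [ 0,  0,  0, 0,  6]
x^3 - 10*x^2 + 28*x - 24

The characteristic polynomial is χ_A(x) = (x - 6)*(x - 2)^4, so the eigenvalues are known. The minimal polynomial is
  m_A(x) = Π_λ (x − λ)^{k_λ}
where k_λ is the size of the *largest* Jordan block for λ (equivalently, the smallest k with (A − λI)^k v = 0 for every generalised eigenvector v of λ).

  λ = 2: largest Jordan block has size 2, contributing (x − 2)^2
  λ = 6: largest Jordan block has size 1, contributing (x − 6)

So m_A(x) = (x - 6)*(x - 2)^2 = x^3 - 10*x^2 + 28*x - 24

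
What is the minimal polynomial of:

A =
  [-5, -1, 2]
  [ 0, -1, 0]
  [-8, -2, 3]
x^2 + 2*x + 1

The characteristic polynomial is χ_A(x) = (x + 1)^3, so the eigenvalues are known. The minimal polynomial is
  m_A(x) = Π_λ (x − λ)^{k_λ}
where k_λ is the size of the *largest* Jordan block for λ (equivalently, the smallest k with (A − λI)^k v = 0 for every generalised eigenvector v of λ).

  λ = -1: largest Jordan block has size 2, contributing (x + 1)^2

So m_A(x) = (x + 1)^2 = x^2 + 2*x + 1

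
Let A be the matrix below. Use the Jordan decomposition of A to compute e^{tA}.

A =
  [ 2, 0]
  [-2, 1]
e^{tA} =
  [exp(2*t), 0]
  [-2*exp(2*t) + 2*exp(t), exp(t)]

Strategy: write A = P · J · P⁻¹ where J is a Jordan canonical form, so e^{tA} = P · e^{tJ} · P⁻¹, and e^{tJ} can be computed block-by-block.

A has Jordan form
J =
  [1, 0]
  [0, 2]
(up to reordering of blocks).

Per-block formulas:
  For a 1×1 block at λ = 2: exp(t · [2]) = [e^(2t)].
  For a 1×1 block at λ = 1: exp(t · [1]) = [e^(1t)].

After assembling e^{tJ} and conjugating by P, we get:

e^{tA} =
  [exp(2*t), 0]
  [-2*exp(2*t) + 2*exp(t), exp(t)]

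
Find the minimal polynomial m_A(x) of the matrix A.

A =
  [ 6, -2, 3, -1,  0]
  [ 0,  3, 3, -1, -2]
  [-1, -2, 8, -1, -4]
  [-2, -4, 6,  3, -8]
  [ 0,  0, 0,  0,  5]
x^3 - 15*x^2 + 75*x - 125

The characteristic polynomial is χ_A(x) = (x - 5)^5, so the eigenvalues are known. The minimal polynomial is
  m_A(x) = Π_λ (x − λ)^{k_λ}
where k_λ is the size of the *largest* Jordan block for λ (equivalently, the smallest k with (A − λI)^k v = 0 for every generalised eigenvector v of λ).

  λ = 5: largest Jordan block has size 3, contributing (x − 5)^3

So m_A(x) = (x - 5)^3 = x^3 - 15*x^2 + 75*x - 125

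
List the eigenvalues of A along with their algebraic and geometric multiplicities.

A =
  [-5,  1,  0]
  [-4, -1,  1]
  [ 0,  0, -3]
λ = -3: alg = 3, geom = 1

Step 1 — factor the characteristic polynomial to read off the algebraic multiplicities:
  χ_A(x) = (x + 3)^3

Step 2 — compute geometric multiplicities via the rank-nullity identity g(λ) = n − rank(A − λI):
  rank(A − (-3)·I) = 2, so dim ker(A − (-3)·I) = n − 2 = 1

Summary:
  λ = -3: algebraic multiplicity = 3, geometric multiplicity = 1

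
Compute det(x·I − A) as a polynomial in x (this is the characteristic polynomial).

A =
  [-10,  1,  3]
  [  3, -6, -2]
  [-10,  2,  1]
x^3 + 15*x^2 + 75*x + 125

Expanding det(x·I − A) (e.g. by cofactor expansion or by noting that A is similar to its Jordan form J, which has the same characteristic polynomial as A) gives
  χ_A(x) = x^3 + 15*x^2 + 75*x + 125
which factors as (x + 5)^3. The eigenvalues (with algebraic multiplicities) are λ = -5 with multiplicity 3.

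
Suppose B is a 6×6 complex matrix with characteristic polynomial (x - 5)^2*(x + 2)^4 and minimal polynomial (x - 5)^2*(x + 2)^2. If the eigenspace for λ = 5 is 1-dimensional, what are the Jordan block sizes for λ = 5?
Block sizes for λ = 5: [2]

Step 1 — from the characteristic polynomial, algebraic multiplicity of λ = 5 is 2. From dim ker(B − (5)·I) = 1, there are exactly 1 Jordan blocks for λ = 5.
Step 2 — from the minimal polynomial, the factor (x − 5)^2 tells us the largest block for λ = 5 has size 2.
Step 3 — with total size 2, 1 blocks, and largest block 2, the block sizes (in nonincreasing order) are [2].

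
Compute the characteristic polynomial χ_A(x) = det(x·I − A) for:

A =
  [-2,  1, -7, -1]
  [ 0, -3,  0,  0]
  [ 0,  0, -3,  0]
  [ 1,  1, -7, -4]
x^4 + 12*x^3 + 54*x^2 + 108*x + 81

Expanding det(x·I − A) (e.g. by cofactor expansion or by noting that A is similar to its Jordan form J, which has the same characteristic polynomial as A) gives
  χ_A(x) = x^4 + 12*x^3 + 54*x^2 + 108*x + 81
which factors as (x + 3)^4. The eigenvalues (with algebraic multiplicities) are λ = -3 with multiplicity 4.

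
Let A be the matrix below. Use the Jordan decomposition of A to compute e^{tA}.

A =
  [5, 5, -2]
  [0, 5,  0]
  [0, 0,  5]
e^{tA} =
  [exp(5*t), 5*t*exp(5*t), -2*t*exp(5*t)]
  [0, exp(5*t), 0]
  [0, 0, exp(5*t)]

Strategy: write A = P · J · P⁻¹ where J is a Jordan canonical form, so e^{tA} = P · e^{tJ} · P⁻¹, and e^{tJ} can be computed block-by-block.

A has Jordan form
J =
  [5, 1, 0]
  [0, 5, 0]
  [0, 0, 5]
(up to reordering of blocks).

Per-block formulas:
  For a 2×2 Jordan block J_2(5): exp(t · J_2(5)) = e^(5t)·(I + t·N), where N is the 2×2 nilpotent shift.
  For a 1×1 block at λ = 5: exp(t · [5]) = [e^(5t)].

After assembling e^{tJ} and conjugating by P, we get:

e^{tA} =
  [exp(5*t), 5*t*exp(5*t), -2*t*exp(5*t)]
  [0, exp(5*t), 0]
  [0, 0, exp(5*t)]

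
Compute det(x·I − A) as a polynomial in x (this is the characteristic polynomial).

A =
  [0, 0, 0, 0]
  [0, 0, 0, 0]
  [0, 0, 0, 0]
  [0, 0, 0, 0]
x^4

Expanding det(x·I − A) (e.g. by cofactor expansion or by noting that A is similar to its Jordan form J, which has the same characteristic polynomial as A) gives
  χ_A(x) = x^4
which factors as x^4. The eigenvalues (with algebraic multiplicities) are λ = 0 with multiplicity 4.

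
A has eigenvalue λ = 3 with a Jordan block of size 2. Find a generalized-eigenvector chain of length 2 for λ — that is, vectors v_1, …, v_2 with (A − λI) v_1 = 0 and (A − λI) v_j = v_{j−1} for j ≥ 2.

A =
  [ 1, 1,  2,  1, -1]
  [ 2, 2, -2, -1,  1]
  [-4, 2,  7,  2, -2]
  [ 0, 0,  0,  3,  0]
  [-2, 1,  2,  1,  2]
A Jordan chain for λ = 3 of length 2:
v_1 = (-2, 2, -4, 0, -2)ᵀ
v_2 = (1, 0, 0, 0, 0)ᵀ

Let N = A − (3)·I. We want v_2 with N^2 v_2 = 0 but N^1 v_2 ≠ 0; then v_{j-1} := N · v_j for j = 2, …, 2.

Pick v_2 = (1, 0, 0, 0, 0)ᵀ.
Then v_1 = N · v_2 = (-2, 2, -4, 0, -2)ᵀ.

Sanity check: (A − (3)·I) v_1 = (0, 0, 0, 0, 0)ᵀ = 0. ✓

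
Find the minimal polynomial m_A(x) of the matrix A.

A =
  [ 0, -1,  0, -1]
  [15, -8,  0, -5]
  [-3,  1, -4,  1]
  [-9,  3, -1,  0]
x^3 + 9*x^2 + 27*x + 27

The characteristic polynomial is χ_A(x) = (x + 3)^4, so the eigenvalues are known. The minimal polynomial is
  m_A(x) = Π_λ (x − λ)^{k_λ}
where k_λ is the size of the *largest* Jordan block for λ (equivalently, the smallest k with (A − λI)^k v = 0 for every generalised eigenvector v of λ).

  λ = -3: largest Jordan block has size 3, contributing (x + 3)^3

So m_A(x) = (x + 3)^3 = x^3 + 9*x^2 + 27*x + 27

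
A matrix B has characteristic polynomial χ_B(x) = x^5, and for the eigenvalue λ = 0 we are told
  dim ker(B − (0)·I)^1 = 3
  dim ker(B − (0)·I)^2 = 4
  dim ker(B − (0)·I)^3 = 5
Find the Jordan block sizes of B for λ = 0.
Block sizes for λ = 0: [3, 1, 1]

From the dimensions of kernels of powers, the number of Jordan blocks of size at least j is d_j − d_{j−1} where d_j = dim ker(N^j) (with d_0 = 0). Computing the differences gives [3, 1, 1].
The number of blocks of size exactly k is (#blocks of size ≥ k) − (#blocks of size ≥ k + 1), so the partition is: 2 block(s) of size 1, 1 block(s) of size 3.
In nonincreasing order the block sizes are [3, 1, 1].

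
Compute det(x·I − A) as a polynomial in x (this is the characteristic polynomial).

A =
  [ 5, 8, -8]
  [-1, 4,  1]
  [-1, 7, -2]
x^3 - 7*x^2 - 5*x + 75

Expanding det(x·I − A) (e.g. by cofactor expansion or by noting that A is similar to its Jordan form J, which has the same characteristic polynomial as A) gives
  χ_A(x) = x^3 - 7*x^2 - 5*x + 75
which factors as (x - 5)^2*(x + 3). The eigenvalues (with algebraic multiplicities) are λ = -3 with multiplicity 1, λ = 5 with multiplicity 2.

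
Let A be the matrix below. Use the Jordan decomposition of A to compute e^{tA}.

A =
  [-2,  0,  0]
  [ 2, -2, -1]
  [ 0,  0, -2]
e^{tA} =
  [exp(-2*t), 0, 0]
  [2*t*exp(-2*t), exp(-2*t), -t*exp(-2*t)]
  [0, 0, exp(-2*t)]

Strategy: write A = P · J · P⁻¹ where J is a Jordan canonical form, so e^{tA} = P · e^{tJ} · P⁻¹, and e^{tJ} can be computed block-by-block.

A has Jordan form
J =
  [-2,  1,  0]
  [ 0, -2,  0]
  [ 0,  0, -2]
(up to reordering of blocks).

Per-block formulas:
  For a 2×2 Jordan block J_2(-2): exp(t · J_2(-2)) = e^(-2t)·(I + t·N), where N is the 2×2 nilpotent shift.
  For a 1×1 block at λ = -2: exp(t · [-2]) = [e^(-2t)].

After assembling e^{tJ} and conjugating by P, we get:

e^{tA} =
  [exp(-2*t), 0, 0]
  [2*t*exp(-2*t), exp(-2*t), -t*exp(-2*t)]
  [0, 0, exp(-2*t)]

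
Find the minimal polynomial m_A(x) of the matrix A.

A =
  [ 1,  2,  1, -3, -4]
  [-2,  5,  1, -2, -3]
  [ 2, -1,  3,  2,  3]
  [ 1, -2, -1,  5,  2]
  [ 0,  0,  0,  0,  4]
x^4 - 14*x^3 + 72*x^2 - 160*x + 128

The characteristic polynomial is χ_A(x) = (x - 4)^4*(x - 2), so the eigenvalues are known. The minimal polynomial is
  m_A(x) = Π_λ (x − λ)^{k_λ}
where k_λ is the size of the *largest* Jordan block for λ (equivalently, the smallest k with (A − λI)^k v = 0 for every generalised eigenvector v of λ).

  λ = 2: largest Jordan block has size 1, contributing (x − 2)
  λ = 4: largest Jordan block has size 3, contributing (x − 4)^3

So m_A(x) = (x - 4)^3*(x - 2) = x^4 - 14*x^3 + 72*x^2 - 160*x + 128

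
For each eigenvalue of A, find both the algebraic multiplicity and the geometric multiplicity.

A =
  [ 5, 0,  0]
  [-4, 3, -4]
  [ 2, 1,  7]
λ = 5: alg = 3, geom = 2

Step 1 — factor the characteristic polynomial to read off the algebraic multiplicities:
  χ_A(x) = (x - 5)^3

Step 2 — compute geometric multiplicities via the rank-nullity identity g(λ) = n − rank(A − λI):
  rank(A − (5)·I) = 1, so dim ker(A − (5)·I) = n − 1 = 2

Summary:
  λ = 5: algebraic multiplicity = 3, geometric multiplicity = 2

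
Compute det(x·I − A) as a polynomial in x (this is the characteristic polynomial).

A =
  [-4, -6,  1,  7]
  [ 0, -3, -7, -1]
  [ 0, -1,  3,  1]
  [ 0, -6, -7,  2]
x^4 + 2*x^3 - 23*x^2 - 24*x + 144

Expanding det(x·I − A) (e.g. by cofactor expansion or by noting that A is similar to its Jordan form J, which has the same characteristic polynomial as A) gives
  χ_A(x) = x^4 + 2*x^3 - 23*x^2 - 24*x + 144
which factors as (x - 3)^2*(x + 4)^2. The eigenvalues (with algebraic multiplicities) are λ = -4 with multiplicity 2, λ = 3 with multiplicity 2.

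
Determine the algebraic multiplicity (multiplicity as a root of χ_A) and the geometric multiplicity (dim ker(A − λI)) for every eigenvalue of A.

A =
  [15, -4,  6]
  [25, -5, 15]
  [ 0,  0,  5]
λ = 5: alg = 3, geom = 2

Step 1 — factor the characteristic polynomial to read off the algebraic multiplicities:
  χ_A(x) = (x - 5)^3

Step 2 — compute geometric multiplicities via the rank-nullity identity g(λ) = n − rank(A − λI):
  rank(A − (5)·I) = 1, so dim ker(A − (5)·I) = n − 1 = 2

Summary:
  λ = 5: algebraic multiplicity = 3, geometric multiplicity = 2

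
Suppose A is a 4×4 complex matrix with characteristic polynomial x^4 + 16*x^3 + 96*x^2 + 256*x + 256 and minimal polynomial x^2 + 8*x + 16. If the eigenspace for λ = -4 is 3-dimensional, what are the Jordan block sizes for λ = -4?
Block sizes for λ = -4: [2, 1, 1]

Step 1 — from the characteristic polynomial, algebraic multiplicity of λ = -4 is 4. From dim ker(A − (-4)·I) = 3, there are exactly 3 Jordan blocks for λ = -4.
Step 2 — from the minimal polynomial, the factor (x + 4)^2 tells us the largest block for λ = -4 has size 2.
Step 3 — with total size 4, 3 blocks, and largest block 2, the block sizes (in nonincreasing order) are [2, 1, 1].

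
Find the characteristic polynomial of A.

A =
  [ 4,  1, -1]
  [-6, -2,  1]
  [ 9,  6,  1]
x^3 - 3*x^2 + 3*x - 1

Expanding det(x·I − A) (e.g. by cofactor expansion or by noting that A is similar to its Jordan form J, which has the same characteristic polynomial as A) gives
  χ_A(x) = x^3 - 3*x^2 + 3*x - 1
which factors as (x - 1)^3. The eigenvalues (with algebraic multiplicities) are λ = 1 with multiplicity 3.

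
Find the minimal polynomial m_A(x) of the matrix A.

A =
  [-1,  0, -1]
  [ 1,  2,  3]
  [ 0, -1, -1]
x^3

The characteristic polynomial is χ_A(x) = x^3, so the eigenvalues are known. The minimal polynomial is
  m_A(x) = Π_λ (x − λ)^{k_λ}
where k_λ is the size of the *largest* Jordan block for λ (equivalently, the smallest k with (A − λI)^k v = 0 for every generalised eigenvector v of λ).

  λ = 0: largest Jordan block has size 3, contributing (x − 0)^3

So m_A(x) = x^3 = x^3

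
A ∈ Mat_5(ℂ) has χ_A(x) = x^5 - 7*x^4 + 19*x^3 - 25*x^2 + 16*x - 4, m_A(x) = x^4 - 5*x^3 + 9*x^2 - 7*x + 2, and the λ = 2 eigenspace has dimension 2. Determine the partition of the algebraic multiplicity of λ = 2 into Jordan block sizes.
Block sizes for λ = 2: [1, 1]

Step 1 — from the characteristic polynomial, algebraic multiplicity of λ = 2 is 2. From dim ker(A − (2)·I) = 2, there are exactly 2 Jordan blocks for λ = 2.
Step 2 — from the minimal polynomial, the factor (x − 2) tells us the largest block for λ = 2 has size 1.
Step 3 — with total size 2, 2 blocks, and largest block 1, the block sizes (in nonincreasing order) are [1, 1].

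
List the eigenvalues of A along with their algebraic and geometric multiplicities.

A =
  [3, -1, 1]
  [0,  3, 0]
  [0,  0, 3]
λ = 3: alg = 3, geom = 2

Step 1 — factor the characteristic polynomial to read off the algebraic multiplicities:
  χ_A(x) = (x - 3)^3

Step 2 — compute geometric multiplicities via the rank-nullity identity g(λ) = n − rank(A − λI):
  rank(A − (3)·I) = 1, so dim ker(A − (3)·I) = n − 1 = 2

Summary:
  λ = 3: algebraic multiplicity = 3, geometric multiplicity = 2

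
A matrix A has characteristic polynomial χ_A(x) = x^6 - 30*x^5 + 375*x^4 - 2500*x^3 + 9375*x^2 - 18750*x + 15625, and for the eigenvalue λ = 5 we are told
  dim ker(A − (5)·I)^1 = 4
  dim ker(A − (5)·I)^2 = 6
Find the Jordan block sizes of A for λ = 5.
Block sizes for λ = 5: [2, 2, 1, 1]

From the dimensions of kernels of powers, the number of Jordan blocks of size at least j is d_j − d_{j−1} where d_j = dim ker(N^j) (with d_0 = 0). Computing the differences gives [4, 2].
The number of blocks of size exactly k is (#blocks of size ≥ k) − (#blocks of size ≥ k + 1), so the partition is: 2 block(s) of size 1, 2 block(s) of size 2.
In nonincreasing order the block sizes are [2, 2, 1, 1].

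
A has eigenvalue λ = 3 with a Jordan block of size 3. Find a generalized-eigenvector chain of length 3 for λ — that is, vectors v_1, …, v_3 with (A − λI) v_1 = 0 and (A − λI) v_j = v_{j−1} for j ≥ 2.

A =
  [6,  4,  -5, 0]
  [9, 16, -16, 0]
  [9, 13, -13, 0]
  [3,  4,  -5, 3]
A Jordan chain for λ = 3 of length 3:
v_1 = (-1, -3, -3, -1)ᵀ
v_2 = (4, 13, 13, 4)ᵀ
v_3 = (0, 1, 0, 0)ᵀ

Let N = A − (3)·I. We want v_3 with N^3 v_3 = 0 but N^2 v_3 ≠ 0; then v_{j-1} := N · v_j for j = 3, …, 2.

Pick v_3 = (0, 1, 0, 0)ᵀ.
Then v_2 = N · v_3 = (4, 13, 13, 4)ᵀ.
Then v_1 = N · v_2 = (-1, -3, -3, -1)ᵀ.

Sanity check: (A − (3)·I) v_1 = (0, 0, 0, 0)ᵀ = 0. ✓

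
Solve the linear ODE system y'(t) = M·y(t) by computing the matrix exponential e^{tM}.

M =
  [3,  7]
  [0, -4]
e^{tM} =
  [exp(3*t), exp(3*t) - exp(-4*t)]
  [0, exp(-4*t)]

Strategy: write M = P · J · P⁻¹ where J is a Jordan canonical form, so e^{tM} = P · e^{tJ} · P⁻¹, and e^{tJ} can be computed block-by-block.

M has Jordan form
J =
  [-4, 0]
  [ 0, 3]
(up to reordering of blocks).

Per-block formulas:
  For a 1×1 block at λ = 3: exp(t · [3]) = [e^(3t)].
  For a 1×1 block at λ = -4: exp(t · [-4]) = [e^(-4t)].

After assembling e^{tJ} and conjugating by P, we get:

e^{tM} =
  [exp(3*t), exp(3*t) - exp(-4*t)]
  [0, exp(-4*t)]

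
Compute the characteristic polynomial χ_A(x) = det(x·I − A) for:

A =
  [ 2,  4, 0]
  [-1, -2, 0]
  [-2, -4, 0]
x^3

Expanding det(x·I − A) (e.g. by cofactor expansion or by noting that A is similar to its Jordan form J, which has the same characteristic polynomial as A) gives
  χ_A(x) = x^3
which factors as x^3. The eigenvalues (with algebraic multiplicities) are λ = 0 with multiplicity 3.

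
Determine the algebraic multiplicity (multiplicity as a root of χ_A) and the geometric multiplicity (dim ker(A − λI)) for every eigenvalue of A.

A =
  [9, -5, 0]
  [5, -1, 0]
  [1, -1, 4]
λ = 4: alg = 3, geom = 2

Step 1 — factor the characteristic polynomial to read off the algebraic multiplicities:
  χ_A(x) = (x - 4)^3

Step 2 — compute geometric multiplicities via the rank-nullity identity g(λ) = n − rank(A − λI):
  rank(A − (4)·I) = 1, so dim ker(A − (4)·I) = n − 1 = 2

Summary:
  λ = 4: algebraic multiplicity = 3, geometric multiplicity = 2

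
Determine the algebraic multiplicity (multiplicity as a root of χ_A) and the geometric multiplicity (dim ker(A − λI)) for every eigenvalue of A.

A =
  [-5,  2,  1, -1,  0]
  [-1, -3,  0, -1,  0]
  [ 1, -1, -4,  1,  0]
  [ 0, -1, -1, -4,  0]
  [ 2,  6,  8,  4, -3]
λ = -4: alg = 4, geom = 2; λ = -3: alg = 1, geom = 1

Step 1 — factor the characteristic polynomial to read off the algebraic multiplicities:
  χ_A(x) = (x + 3)*(x + 4)^4

Step 2 — compute geometric multiplicities via the rank-nullity identity g(λ) = n − rank(A − λI):
  rank(A − (-4)·I) = 3, so dim ker(A − (-4)·I) = n − 3 = 2
  rank(A − (-3)·I) = 4, so dim ker(A − (-3)·I) = n − 4 = 1

Summary:
  λ = -4: algebraic multiplicity = 4, geometric multiplicity = 2
  λ = -3: algebraic multiplicity = 1, geometric multiplicity = 1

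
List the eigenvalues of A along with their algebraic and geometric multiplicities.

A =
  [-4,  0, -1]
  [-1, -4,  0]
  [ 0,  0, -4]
λ = -4: alg = 3, geom = 1

Step 1 — factor the characteristic polynomial to read off the algebraic multiplicities:
  χ_A(x) = (x + 4)^3

Step 2 — compute geometric multiplicities via the rank-nullity identity g(λ) = n − rank(A − λI):
  rank(A − (-4)·I) = 2, so dim ker(A − (-4)·I) = n − 2 = 1

Summary:
  λ = -4: algebraic multiplicity = 3, geometric multiplicity = 1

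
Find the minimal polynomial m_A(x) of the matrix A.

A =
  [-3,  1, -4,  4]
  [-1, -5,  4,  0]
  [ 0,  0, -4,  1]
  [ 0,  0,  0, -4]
x^2 + 8*x + 16

The characteristic polynomial is χ_A(x) = (x + 4)^4, so the eigenvalues are known. The minimal polynomial is
  m_A(x) = Π_λ (x − λ)^{k_λ}
where k_λ is the size of the *largest* Jordan block for λ (equivalently, the smallest k with (A − λI)^k v = 0 for every generalised eigenvector v of λ).

  λ = -4: largest Jordan block has size 2, contributing (x + 4)^2

So m_A(x) = (x + 4)^2 = x^2 + 8*x + 16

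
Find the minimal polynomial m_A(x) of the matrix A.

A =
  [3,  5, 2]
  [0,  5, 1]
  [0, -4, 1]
x^3 - 9*x^2 + 27*x - 27

The characteristic polynomial is χ_A(x) = (x - 3)^3, so the eigenvalues are known. The minimal polynomial is
  m_A(x) = Π_λ (x − λ)^{k_λ}
where k_λ is the size of the *largest* Jordan block for λ (equivalently, the smallest k with (A − λI)^k v = 0 for every generalised eigenvector v of λ).

  λ = 3: largest Jordan block has size 3, contributing (x − 3)^3

So m_A(x) = (x - 3)^3 = x^3 - 9*x^2 + 27*x - 27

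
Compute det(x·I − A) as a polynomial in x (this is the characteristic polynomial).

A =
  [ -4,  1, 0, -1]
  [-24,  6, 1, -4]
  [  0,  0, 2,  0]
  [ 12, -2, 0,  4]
x^4 - 8*x^3 + 24*x^2 - 32*x + 16

Expanding det(x·I − A) (e.g. by cofactor expansion or by noting that A is similar to its Jordan form J, which has the same characteristic polynomial as A) gives
  χ_A(x) = x^4 - 8*x^3 + 24*x^2 - 32*x + 16
which factors as (x - 2)^4. The eigenvalues (with algebraic multiplicities) are λ = 2 with multiplicity 4.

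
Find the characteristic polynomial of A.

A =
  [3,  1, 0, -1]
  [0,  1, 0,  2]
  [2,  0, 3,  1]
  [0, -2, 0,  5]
x^4 - 12*x^3 + 54*x^2 - 108*x + 81

Expanding det(x·I − A) (e.g. by cofactor expansion or by noting that A is similar to its Jordan form J, which has the same characteristic polynomial as A) gives
  χ_A(x) = x^4 - 12*x^3 + 54*x^2 - 108*x + 81
which factors as (x - 3)^4. The eigenvalues (with algebraic multiplicities) are λ = 3 with multiplicity 4.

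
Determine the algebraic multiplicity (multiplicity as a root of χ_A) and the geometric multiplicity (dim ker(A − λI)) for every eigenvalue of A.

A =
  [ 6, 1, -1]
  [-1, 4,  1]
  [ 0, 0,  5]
λ = 5: alg = 3, geom = 2

Step 1 — factor the characteristic polynomial to read off the algebraic multiplicities:
  χ_A(x) = (x - 5)^3

Step 2 — compute geometric multiplicities via the rank-nullity identity g(λ) = n − rank(A − λI):
  rank(A − (5)·I) = 1, so dim ker(A − (5)·I) = n − 1 = 2

Summary:
  λ = 5: algebraic multiplicity = 3, geometric multiplicity = 2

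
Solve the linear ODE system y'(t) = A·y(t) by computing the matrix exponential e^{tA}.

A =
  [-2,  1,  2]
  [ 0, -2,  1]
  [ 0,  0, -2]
e^{tA} =
  [exp(-2*t), t*exp(-2*t), t^2*exp(-2*t)/2 + 2*t*exp(-2*t)]
  [0, exp(-2*t), t*exp(-2*t)]
  [0, 0, exp(-2*t)]

Strategy: write A = P · J · P⁻¹ where J is a Jordan canonical form, so e^{tA} = P · e^{tJ} · P⁻¹, and e^{tJ} can be computed block-by-block.

A has Jordan form
J =
  [-2,  1,  0]
  [ 0, -2,  1]
  [ 0,  0, -2]
(up to reordering of blocks).

Per-block formulas:
  For a 3×3 Jordan block J_3(-2): exp(t · J_3(-2)) = e^(-2t)·(I + t·N + (t^2/2)·N^2), where N is the 3×3 nilpotent shift.

After assembling e^{tJ} and conjugating by P, we get:

e^{tA} =
  [exp(-2*t), t*exp(-2*t), t^2*exp(-2*t)/2 + 2*t*exp(-2*t)]
  [0, exp(-2*t), t*exp(-2*t)]
  [0, 0, exp(-2*t)]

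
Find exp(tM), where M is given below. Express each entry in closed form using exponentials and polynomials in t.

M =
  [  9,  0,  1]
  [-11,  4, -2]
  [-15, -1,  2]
e^{tM} =
  [t^2*exp(5*t)/2 + 4*t*exp(5*t) + exp(5*t), -t^2*exp(5*t)/2, t^2*exp(5*t)/2 + t*exp(5*t)]
  [-3*t^2*exp(5*t)/2 - 11*t*exp(5*t), 3*t^2*exp(5*t)/2 - t*exp(5*t) + exp(5*t), -3*t^2*exp(5*t)/2 - 2*t*exp(5*t)]
  [-2*t^2*exp(5*t) - 15*t*exp(5*t), 2*t^2*exp(5*t) - t*exp(5*t), -2*t^2*exp(5*t) - 3*t*exp(5*t) + exp(5*t)]

Strategy: write M = P · J · P⁻¹ where J is a Jordan canonical form, so e^{tM} = P · e^{tJ} · P⁻¹, and e^{tJ} can be computed block-by-block.

M has Jordan form
J =
  [5, 1, 0]
  [0, 5, 1]
  [0, 0, 5]
(up to reordering of blocks).

Per-block formulas:
  For a 3×3 Jordan block J_3(5): exp(t · J_3(5)) = e^(5t)·(I + t·N + (t^2/2)·N^2), where N is the 3×3 nilpotent shift.

After assembling e^{tJ} and conjugating by P, we get:

e^{tM} =
  [t^2*exp(5*t)/2 + 4*t*exp(5*t) + exp(5*t), -t^2*exp(5*t)/2, t^2*exp(5*t)/2 + t*exp(5*t)]
  [-3*t^2*exp(5*t)/2 - 11*t*exp(5*t), 3*t^2*exp(5*t)/2 - t*exp(5*t) + exp(5*t), -3*t^2*exp(5*t)/2 - 2*t*exp(5*t)]
  [-2*t^2*exp(5*t) - 15*t*exp(5*t), 2*t^2*exp(5*t) - t*exp(5*t), -2*t^2*exp(5*t) - 3*t*exp(5*t) + exp(5*t)]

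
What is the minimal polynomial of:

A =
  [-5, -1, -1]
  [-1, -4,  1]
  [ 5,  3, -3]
x^3 + 12*x^2 + 48*x + 64

The characteristic polynomial is χ_A(x) = (x + 4)^3, so the eigenvalues are known. The minimal polynomial is
  m_A(x) = Π_λ (x − λ)^{k_λ}
where k_λ is the size of the *largest* Jordan block for λ (equivalently, the smallest k with (A − λI)^k v = 0 for every generalised eigenvector v of λ).

  λ = -4: largest Jordan block has size 3, contributing (x + 4)^3

So m_A(x) = (x + 4)^3 = x^3 + 12*x^2 + 48*x + 64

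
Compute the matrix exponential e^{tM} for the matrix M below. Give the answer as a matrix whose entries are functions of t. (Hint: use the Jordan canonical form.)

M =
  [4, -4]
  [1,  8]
e^{tM} =
  [-2*t*exp(6*t) + exp(6*t), -4*t*exp(6*t)]
  [t*exp(6*t), 2*t*exp(6*t) + exp(6*t)]

Strategy: write M = P · J · P⁻¹ where J is a Jordan canonical form, so e^{tM} = P · e^{tJ} · P⁻¹, and e^{tJ} can be computed block-by-block.

M has Jordan form
J =
  [6, 1]
  [0, 6]
(up to reordering of blocks).

Per-block formulas:
  For a 2×2 Jordan block J_2(6): exp(t · J_2(6)) = e^(6t)·(I + t·N), where N is the 2×2 nilpotent shift.

After assembling e^{tJ} and conjugating by P, we get:

e^{tM} =
  [-2*t*exp(6*t) + exp(6*t), -4*t*exp(6*t)]
  [t*exp(6*t), 2*t*exp(6*t) + exp(6*t)]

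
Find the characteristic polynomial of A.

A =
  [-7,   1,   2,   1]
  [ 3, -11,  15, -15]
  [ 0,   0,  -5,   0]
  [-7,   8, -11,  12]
x^4 + 11*x^3 + 15*x^2 - 175*x - 500

Expanding det(x·I − A) (e.g. by cofactor expansion or by noting that A is similar to its Jordan form J, which has the same characteristic polynomial as A) gives
  χ_A(x) = x^4 + 11*x^3 + 15*x^2 - 175*x - 500
which factors as (x - 4)*(x + 5)^3. The eigenvalues (with algebraic multiplicities) are λ = -5 with multiplicity 3, λ = 4 with multiplicity 1.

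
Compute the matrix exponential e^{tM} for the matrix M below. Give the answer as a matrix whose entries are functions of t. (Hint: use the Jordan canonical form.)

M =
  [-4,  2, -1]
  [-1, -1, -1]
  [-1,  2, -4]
e^{tM} =
  [-t*exp(-3*t) + exp(-3*t), 2*t*exp(-3*t), -t*exp(-3*t)]
  [-t*exp(-3*t), 2*t*exp(-3*t) + exp(-3*t), -t*exp(-3*t)]
  [-t*exp(-3*t), 2*t*exp(-3*t), -t*exp(-3*t) + exp(-3*t)]

Strategy: write M = P · J · P⁻¹ where J is a Jordan canonical form, so e^{tM} = P · e^{tJ} · P⁻¹, and e^{tJ} can be computed block-by-block.

M has Jordan form
J =
  [-3,  1,  0]
  [ 0, -3,  0]
  [ 0,  0, -3]
(up to reordering of blocks).

Per-block formulas:
  For a 2×2 Jordan block J_2(-3): exp(t · J_2(-3)) = e^(-3t)·(I + t·N), where N is the 2×2 nilpotent shift.
  For a 1×1 block at λ = -3: exp(t · [-3]) = [e^(-3t)].

After assembling e^{tJ} and conjugating by P, we get:

e^{tM} =
  [-t*exp(-3*t) + exp(-3*t), 2*t*exp(-3*t), -t*exp(-3*t)]
  [-t*exp(-3*t), 2*t*exp(-3*t) + exp(-3*t), -t*exp(-3*t)]
  [-t*exp(-3*t), 2*t*exp(-3*t), -t*exp(-3*t) + exp(-3*t)]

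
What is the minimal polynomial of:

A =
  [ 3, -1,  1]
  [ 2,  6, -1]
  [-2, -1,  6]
x^2 - 10*x + 25

The characteristic polynomial is χ_A(x) = (x - 5)^3, so the eigenvalues are known. The minimal polynomial is
  m_A(x) = Π_λ (x − λ)^{k_λ}
where k_λ is the size of the *largest* Jordan block for λ (equivalently, the smallest k with (A − λI)^k v = 0 for every generalised eigenvector v of λ).

  λ = 5: largest Jordan block has size 2, contributing (x − 5)^2

So m_A(x) = (x - 5)^2 = x^2 - 10*x + 25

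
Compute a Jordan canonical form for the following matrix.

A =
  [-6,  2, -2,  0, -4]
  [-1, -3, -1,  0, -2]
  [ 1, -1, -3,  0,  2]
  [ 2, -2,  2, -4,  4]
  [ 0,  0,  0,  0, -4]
J_2(-4) ⊕ J_1(-4) ⊕ J_1(-4) ⊕ J_1(-4)

The characteristic polynomial is
  det(x·I − A) = x^5 + 20*x^4 + 160*x^3 + 640*x^2 + 1280*x + 1024 = (x + 4)^5

Eigenvalues and multiplicities (the geometric multiplicity of λ is n − rank(A − λI), which equals the number of Jordan blocks for λ):
  λ = -4: algebraic multiplicity = 5, geometric multiplicity = 4

Determining the block sizes for each eigenvalue:
  λ = -4: 4 blocks summing to 5 forces exactly one block of size 2 and the rest size 1 → block sizes [2, 1, 1, 1]

Assembling the blocks gives a Jordan form
J =
  [-4,  1,  0,  0,  0]
  [ 0, -4,  0,  0,  0]
  [ 0,  0, -4,  0,  0]
  [ 0,  0,  0, -4,  0]
  [ 0,  0,  0,  0, -4]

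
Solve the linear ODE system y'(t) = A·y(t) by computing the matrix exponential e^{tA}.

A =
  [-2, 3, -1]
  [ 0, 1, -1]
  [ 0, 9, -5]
e^{tA} =
  [exp(-2*t), 3*t*exp(-2*t), -t*exp(-2*t)]
  [0, 3*t*exp(-2*t) + exp(-2*t), -t*exp(-2*t)]
  [0, 9*t*exp(-2*t), -3*t*exp(-2*t) + exp(-2*t)]

Strategy: write A = P · J · P⁻¹ where J is a Jordan canonical form, so e^{tA} = P · e^{tJ} · P⁻¹, and e^{tJ} can be computed block-by-block.

A has Jordan form
J =
  [-2,  1,  0]
  [ 0, -2,  0]
  [ 0,  0, -2]
(up to reordering of blocks).

Per-block formulas:
  For a 2×2 Jordan block J_2(-2): exp(t · J_2(-2)) = e^(-2t)·(I + t·N), where N is the 2×2 nilpotent shift.
  For a 1×1 block at λ = -2: exp(t · [-2]) = [e^(-2t)].

After assembling e^{tJ} and conjugating by P, we get:

e^{tA} =
  [exp(-2*t), 3*t*exp(-2*t), -t*exp(-2*t)]
  [0, 3*t*exp(-2*t) + exp(-2*t), -t*exp(-2*t)]
  [0, 9*t*exp(-2*t), -3*t*exp(-2*t) + exp(-2*t)]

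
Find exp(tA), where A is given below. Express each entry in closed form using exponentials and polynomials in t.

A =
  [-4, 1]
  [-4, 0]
e^{tA} =
  [-2*t*exp(-2*t) + exp(-2*t), t*exp(-2*t)]
  [-4*t*exp(-2*t), 2*t*exp(-2*t) + exp(-2*t)]

Strategy: write A = P · J · P⁻¹ where J is a Jordan canonical form, so e^{tA} = P · e^{tJ} · P⁻¹, and e^{tJ} can be computed block-by-block.

A has Jordan form
J =
  [-2,  1]
  [ 0, -2]
(up to reordering of blocks).

Per-block formulas:
  For a 2×2 Jordan block J_2(-2): exp(t · J_2(-2)) = e^(-2t)·(I + t·N), where N is the 2×2 nilpotent shift.

After assembling e^{tJ} and conjugating by P, we get:

e^{tA} =
  [-2*t*exp(-2*t) + exp(-2*t), t*exp(-2*t)]
  [-4*t*exp(-2*t), 2*t*exp(-2*t) + exp(-2*t)]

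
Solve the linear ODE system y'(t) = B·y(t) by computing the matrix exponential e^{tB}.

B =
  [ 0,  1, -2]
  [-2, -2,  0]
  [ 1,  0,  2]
e^{tB} =
  [1 - 2*t^2, -t^2 + t, -2*t^2 - 2*t]
  [2*t^2 - 2*t, t^2 - 2*t + 1, 2*t^2]
  [t^2 + t, t^2/2, t^2 + 2*t + 1]

Strategy: write B = P · J · P⁻¹ where J is a Jordan canonical form, so e^{tB} = P · e^{tJ} · P⁻¹, and e^{tJ} can be computed block-by-block.

B has Jordan form
J =
  [0, 1, 0]
  [0, 0, 1]
  [0, 0, 0]
(up to reordering of blocks).

Per-block formulas:
  For a 3×3 Jordan block J_3(0): exp(t · J_3(0)) = e^(0t)·(I + t·N + (t^2/2)·N^2), where N is the 3×3 nilpotent shift.

After assembling e^{tJ} and conjugating by P, we get:

e^{tB} =
  [1 - 2*t^2, -t^2 + t, -2*t^2 - 2*t]
  [2*t^2 - 2*t, t^2 - 2*t + 1, 2*t^2]
  [t^2 + t, t^2/2, t^2 + 2*t + 1]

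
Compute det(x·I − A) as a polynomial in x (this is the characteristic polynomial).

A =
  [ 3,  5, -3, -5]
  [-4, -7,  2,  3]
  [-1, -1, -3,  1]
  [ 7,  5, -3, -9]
x^4 + 16*x^3 + 96*x^2 + 256*x + 256

Expanding det(x·I − A) (e.g. by cofactor expansion or by noting that A is similar to its Jordan form J, which has the same characteristic polynomial as A) gives
  χ_A(x) = x^4 + 16*x^3 + 96*x^2 + 256*x + 256
which factors as (x + 4)^4. The eigenvalues (with algebraic multiplicities) are λ = -4 with multiplicity 4.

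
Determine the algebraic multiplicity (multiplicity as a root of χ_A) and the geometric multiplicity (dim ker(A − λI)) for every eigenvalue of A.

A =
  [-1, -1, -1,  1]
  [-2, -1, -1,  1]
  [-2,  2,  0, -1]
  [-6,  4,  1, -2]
λ = -1: alg = 4, geom = 2

Step 1 — factor the characteristic polynomial to read off the algebraic multiplicities:
  χ_A(x) = (x + 1)^4

Step 2 — compute geometric multiplicities via the rank-nullity identity g(λ) = n − rank(A − λI):
  rank(A − (-1)·I) = 2, so dim ker(A − (-1)·I) = n − 2 = 2

Summary:
  λ = -1: algebraic multiplicity = 4, geometric multiplicity = 2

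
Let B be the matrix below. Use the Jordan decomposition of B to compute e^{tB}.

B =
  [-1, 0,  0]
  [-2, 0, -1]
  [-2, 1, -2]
e^{tB} =
  [exp(-t), 0, 0]
  [-2*t*exp(-t), t*exp(-t) + exp(-t), -t*exp(-t)]
  [-2*t*exp(-t), t*exp(-t), -t*exp(-t) + exp(-t)]

Strategy: write B = P · J · P⁻¹ where J is a Jordan canonical form, so e^{tB} = P · e^{tJ} · P⁻¹, and e^{tJ} can be computed block-by-block.

B has Jordan form
J =
  [-1,  1,  0]
  [ 0, -1,  0]
  [ 0,  0, -1]
(up to reordering of blocks).

Per-block formulas:
  For a 2×2 Jordan block J_2(-1): exp(t · J_2(-1)) = e^(-1t)·(I + t·N), where N is the 2×2 nilpotent shift.
  For a 1×1 block at λ = -1: exp(t · [-1]) = [e^(-1t)].

After assembling e^{tJ} and conjugating by P, we get:

e^{tB} =
  [exp(-t), 0, 0]
  [-2*t*exp(-t), t*exp(-t) + exp(-t), -t*exp(-t)]
  [-2*t*exp(-t), t*exp(-t), -t*exp(-t) + exp(-t)]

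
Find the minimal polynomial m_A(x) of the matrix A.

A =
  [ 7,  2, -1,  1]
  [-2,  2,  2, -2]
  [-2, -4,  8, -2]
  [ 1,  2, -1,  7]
x^2 - 12*x + 36

The characteristic polynomial is χ_A(x) = (x - 6)^4, so the eigenvalues are known. The minimal polynomial is
  m_A(x) = Π_λ (x − λ)^{k_λ}
where k_λ is the size of the *largest* Jordan block for λ (equivalently, the smallest k with (A − λI)^k v = 0 for every generalised eigenvector v of λ).

  λ = 6: largest Jordan block has size 2, contributing (x − 6)^2

So m_A(x) = (x - 6)^2 = x^2 - 12*x + 36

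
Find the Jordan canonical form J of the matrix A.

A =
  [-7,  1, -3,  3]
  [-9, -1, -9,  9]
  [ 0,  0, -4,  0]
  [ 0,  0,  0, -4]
J_2(-4) ⊕ J_1(-4) ⊕ J_1(-4)

The characteristic polynomial is
  det(x·I − A) = x^4 + 16*x^3 + 96*x^2 + 256*x + 256 = (x + 4)^4

Eigenvalues and multiplicities (the geometric multiplicity of λ is n − rank(A − λI), which equals the number of Jordan blocks for λ):
  λ = -4: algebraic multiplicity = 4, geometric multiplicity = 3

Determining the block sizes for each eigenvalue:
  λ = -4: 3 blocks summing to 4 forces exactly one block of size 2 and the rest size 1 → block sizes [2, 1, 1]

Assembling the blocks gives a Jordan form
J =
  [-4,  1,  0,  0]
  [ 0, -4,  0,  0]
  [ 0,  0, -4,  0]
  [ 0,  0,  0, -4]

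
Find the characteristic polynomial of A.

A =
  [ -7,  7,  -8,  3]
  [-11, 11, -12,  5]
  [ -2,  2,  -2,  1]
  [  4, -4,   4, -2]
x^4

Expanding det(x·I − A) (e.g. by cofactor expansion or by noting that A is similar to its Jordan form J, which has the same characteristic polynomial as A) gives
  χ_A(x) = x^4
which factors as x^4. The eigenvalues (with algebraic multiplicities) are λ = 0 with multiplicity 4.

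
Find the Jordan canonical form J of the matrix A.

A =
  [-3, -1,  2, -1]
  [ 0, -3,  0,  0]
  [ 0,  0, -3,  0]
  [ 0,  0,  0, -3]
J_2(-3) ⊕ J_1(-3) ⊕ J_1(-3)

The characteristic polynomial is
  det(x·I − A) = x^4 + 12*x^3 + 54*x^2 + 108*x + 81 = (x + 3)^4

Eigenvalues and multiplicities (the geometric multiplicity of λ is n − rank(A − λI), which equals the number of Jordan blocks for λ):
  λ = -3: algebraic multiplicity = 4, geometric multiplicity = 3

Determining the block sizes for each eigenvalue:
  λ = -3: 3 blocks summing to 4 forces exactly one block of size 2 and the rest size 1 → block sizes [2, 1, 1]

Assembling the blocks gives a Jordan form
J =
  [-3,  1,  0,  0]
  [ 0, -3,  0,  0]
  [ 0,  0, -3,  0]
  [ 0,  0,  0, -3]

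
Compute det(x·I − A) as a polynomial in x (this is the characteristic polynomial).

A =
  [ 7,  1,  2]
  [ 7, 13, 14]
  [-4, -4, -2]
x^3 - 18*x^2 + 108*x - 216

Expanding det(x·I − A) (e.g. by cofactor expansion or by noting that A is similar to its Jordan form J, which has the same characteristic polynomial as A) gives
  χ_A(x) = x^3 - 18*x^2 + 108*x - 216
which factors as (x - 6)^3. The eigenvalues (with algebraic multiplicities) are λ = 6 with multiplicity 3.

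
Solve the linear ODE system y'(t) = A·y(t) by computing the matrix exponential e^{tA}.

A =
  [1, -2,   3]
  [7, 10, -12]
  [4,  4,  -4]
e^{tA} =
  [-exp(3*t) + 2*exp(2*t), -2*exp(3*t) + 2*exp(2*t), 3*exp(3*t) - 3*exp(2*t)]
  [6*t*exp(2*t) + exp(3*t) - exp(2*t), 6*t*exp(2*t) + 2*exp(3*t) - exp(2*t), -9*t*exp(2*t) - 3*exp(3*t) + 3*exp(2*t)]
  [4*t*exp(2*t), 4*t*exp(2*t), -6*t*exp(2*t) + exp(2*t)]

Strategy: write A = P · J · P⁻¹ where J is a Jordan canonical form, so e^{tA} = P · e^{tJ} · P⁻¹, and e^{tJ} can be computed block-by-block.

A has Jordan form
J =
  [2, 1, 0]
  [0, 2, 0]
  [0, 0, 3]
(up to reordering of blocks).

Per-block formulas:
  For a 2×2 Jordan block J_2(2): exp(t · J_2(2)) = e^(2t)·(I + t·N), where N is the 2×2 nilpotent shift.
  For a 1×1 block at λ = 3: exp(t · [3]) = [e^(3t)].

After assembling e^{tJ} and conjugating by P, we get:

e^{tA} =
  [-exp(3*t) + 2*exp(2*t), -2*exp(3*t) + 2*exp(2*t), 3*exp(3*t) - 3*exp(2*t)]
  [6*t*exp(2*t) + exp(3*t) - exp(2*t), 6*t*exp(2*t) + 2*exp(3*t) - exp(2*t), -9*t*exp(2*t) - 3*exp(3*t) + 3*exp(2*t)]
  [4*t*exp(2*t), 4*t*exp(2*t), -6*t*exp(2*t) + exp(2*t)]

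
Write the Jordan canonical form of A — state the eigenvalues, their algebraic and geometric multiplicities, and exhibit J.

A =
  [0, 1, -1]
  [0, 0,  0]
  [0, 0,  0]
J_2(0) ⊕ J_1(0)

The characteristic polynomial is
  det(x·I − A) = x^3

Eigenvalues and multiplicities (the geometric multiplicity of λ is n − rank(A − λI), which equals the number of Jordan blocks for λ):
  λ = 0: algebraic multiplicity = 3, geometric multiplicity = 2

Determining the block sizes for each eigenvalue:
  λ = 0: 2 blocks summing to 3 forces exactly one block of size 2 and the rest size 1 → block sizes [2, 1]

Assembling the blocks gives a Jordan form
J =
  [0, 1, 0]
  [0, 0, 0]
  [0, 0, 0]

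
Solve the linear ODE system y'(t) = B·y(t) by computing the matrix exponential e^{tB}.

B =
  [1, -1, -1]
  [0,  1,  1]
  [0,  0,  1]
e^{tB} =
  [exp(t), -t*exp(t), -t^2*exp(t)/2 - t*exp(t)]
  [0, exp(t), t*exp(t)]
  [0, 0, exp(t)]

Strategy: write B = P · J · P⁻¹ where J is a Jordan canonical form, so e^{tB} = P · e^{tJ} · P⁻¹, and e^{tJ} can be computed block-by-block.

B has Jordan form
J =
  [1, 1, 0]
  [0, 1, 1]
  [0, 0, 1]
(up to reordering of blocks).

Per-block formulas:
  For a 3×3 Jordan block J_3(1): exp(t · J_3(1)) = e^(1t)·(I + t·N + (t^2/2)·N^2), where N is the 3×3 nilpotent shift.

After assembling e^{tJ} and conjugating by P, we get:

e^{tB} =
  [exp(t), -t*exp(t), -t^2*exp(t)/2 - t*exp(t)]
  [0, exp(t), t*exp(t)]
  [0, 0, exp(t)]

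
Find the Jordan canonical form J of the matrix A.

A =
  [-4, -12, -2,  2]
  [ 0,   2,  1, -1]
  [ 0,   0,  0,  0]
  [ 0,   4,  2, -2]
J_1(-4) ⊕ J_2(0) ⊕ J_1(0)

The characteristic polynomial is
  det(x·I − A) = x^4 + 4*x^3 = x^3*(x + 4)

Eigenvalues and multiplicities (the geometric multiplicity of λ is n − rank(A − λI), which equals the number of Jordan blocks for λ):
  λ = -4: algebraic multiplicity = 1, geometric multiplicity = 1
  λ = 0: algebraic multiplicity = 3, geometric multiplicity = 2

Determining the block sizes for each eigenvalue:
  λ = -4: one block (gm = 1), so the single block has size am = 1 → block sizes [1]
  λ = 0: 2 blocks summing to 3 forces exactly one block of size 2 and the rest size 1 → block sizes [2, 1]

Assembling the blocks gives a Jordan form
J =
  [-4, 0, 0, 0]
  [ 0, 0, 1, 0]
  [ 0, 0, 0, 0]
  [ 0, 0, 0, 0]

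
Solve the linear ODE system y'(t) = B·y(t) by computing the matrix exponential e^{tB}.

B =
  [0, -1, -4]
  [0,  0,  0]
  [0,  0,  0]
e^{tB} =
  [1, -t, -4*t]
  [0, 1, 0]
  [0, 0, 1]

Strategy: write B = P · J · P⁻¹ where J is a Jordan canonical form, so e^{tB} = P · e^{tJ} · P⁻¹, and e^{tJ} can be computed block-by-block.

B has Jordan form
J =
  [0, 1, 0]
  [0, 0, 0]
  [0, 0, 0]
(up to reordering of blocks).

Per-block formulas:
  For a 2×2 Jordan block J_2(0): exp(t · J_2(0)) = e^(0t)·(I + t·N), where N is the 2×2 nilpotent shift.
  For a 1×1 block at λ = 0: exp(t · [0]) = [e^(0t)].

After assembling e^{tJ} and conjugating by P, we get:

e^{tB} =
  [1, -t, -4*t]
  [0, 1, 0]
  [0, 0, 1]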